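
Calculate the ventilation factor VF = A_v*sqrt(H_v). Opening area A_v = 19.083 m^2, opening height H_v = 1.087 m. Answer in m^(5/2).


sqrt(H_v) = 1.0426
VF = 19.083 * 1.0426 = 19.896 m^(5/2)

19.896 m^(5/2)


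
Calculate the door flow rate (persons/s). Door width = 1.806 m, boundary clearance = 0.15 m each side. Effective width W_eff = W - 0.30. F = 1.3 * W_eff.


W_eff = 1.806 - 0.30 = 1.506 m
F = 1.3 * 1.506 = 1.9578 persons/s

1.9578 persons/s


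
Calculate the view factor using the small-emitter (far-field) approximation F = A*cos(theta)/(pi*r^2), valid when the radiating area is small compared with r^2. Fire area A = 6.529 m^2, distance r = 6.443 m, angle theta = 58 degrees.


cos(58 deg) = 0.52992
pi*r^2 = 130.41
F = 6.529 * 0.52992 / 130.41 = 0.026530

0.026530


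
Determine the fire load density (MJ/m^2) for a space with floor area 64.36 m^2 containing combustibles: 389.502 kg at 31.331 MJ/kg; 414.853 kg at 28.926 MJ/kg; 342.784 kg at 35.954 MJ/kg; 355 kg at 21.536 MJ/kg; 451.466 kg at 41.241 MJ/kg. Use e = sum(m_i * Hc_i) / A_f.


Total energy = 389.502*31.331 + 414.853*28.926 + 342.784*35.954 + 355*21.536 + 451.466*41.241
= 12203.49 + 12000.04 + 12324.46 + 7645.28 + 18618.91
= 62792.17 MJ
e = 62792.17 / 64.36 = 975.64 MJ/m^2

975.64 MJ/m^2


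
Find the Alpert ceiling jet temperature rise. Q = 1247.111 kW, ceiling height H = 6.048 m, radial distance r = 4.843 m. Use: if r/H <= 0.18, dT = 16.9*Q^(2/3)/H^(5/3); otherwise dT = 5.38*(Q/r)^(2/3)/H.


r/H = 4.843 / 6.048 = 0.80076
r/H > 0.18, so dT = 5.38*(Q/r)^(2/3)/H
Q/r = 257.51
(Q/r)^(2/3) = 40.476
dT = 5.38 * 40.476 / 6.048 = 36.005 K

36.005 K


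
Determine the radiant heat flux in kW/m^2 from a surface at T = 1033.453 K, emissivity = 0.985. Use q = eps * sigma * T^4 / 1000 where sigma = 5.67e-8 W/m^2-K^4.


T^4 = 1.1407e+12
q = 0.985 * 5.67e-8 * 1.1407e+12 / 1000 = 63.706 kW/m^2

63.706 kW/m^2


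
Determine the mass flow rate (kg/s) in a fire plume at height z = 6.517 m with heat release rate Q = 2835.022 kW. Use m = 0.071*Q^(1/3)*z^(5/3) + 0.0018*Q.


Q^(1/3) = 14.153
z^(5/3) = 22.738
First term = 0.071 * 14.153 * 22.738 = 22.848
Second term = 0.0018 * 2835.022 = 5.1030
m = 27.951 kg/s

27.951 kg/s


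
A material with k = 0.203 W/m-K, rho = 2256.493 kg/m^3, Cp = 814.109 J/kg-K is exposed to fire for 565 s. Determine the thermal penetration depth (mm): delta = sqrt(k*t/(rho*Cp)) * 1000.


alpha = 0.203 / (2256.493 * 814.109) = 1.1050e-07 m^2/s
alpha * t = 6.2435e-05
delta = sqrt(6.2435e-05) * 1000 = 7.9016 mm

7.9016 mm


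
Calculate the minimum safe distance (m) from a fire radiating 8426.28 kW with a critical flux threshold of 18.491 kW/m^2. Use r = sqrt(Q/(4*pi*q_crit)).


4*pi*q_crit = 232.36
Q/(4*pi*q_crit) = 36.263
r = sqrt(36.263) = 6.0219 m

6.0219 m


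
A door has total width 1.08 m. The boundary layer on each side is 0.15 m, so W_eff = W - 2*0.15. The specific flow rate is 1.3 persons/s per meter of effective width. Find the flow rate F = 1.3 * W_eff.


W_eff = 1.08 - 0.30 = 0.78 m
F = 1.3 * 0.78 = 1.014 persons/s

1.014 persons/s


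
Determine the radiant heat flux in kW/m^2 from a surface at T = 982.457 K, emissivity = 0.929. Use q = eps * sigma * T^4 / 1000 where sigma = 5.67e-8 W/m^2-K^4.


T^4 = 9.3165e+11
q = 0.929 * 5.67e-8 * 9.3165e+11 / 1000 = 49.074 kW/m^2

49.074 kW/m^2


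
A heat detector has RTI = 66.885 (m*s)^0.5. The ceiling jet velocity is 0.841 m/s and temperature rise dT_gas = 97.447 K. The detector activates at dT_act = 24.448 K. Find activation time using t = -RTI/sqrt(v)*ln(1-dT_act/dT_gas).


dT_act/dT_gas = 0.25089
ln(1 - 0.25089) = -0.28886
t = -66.885 / sqrt(0.841) * -0.28886 = 21.068 s

21.068 s


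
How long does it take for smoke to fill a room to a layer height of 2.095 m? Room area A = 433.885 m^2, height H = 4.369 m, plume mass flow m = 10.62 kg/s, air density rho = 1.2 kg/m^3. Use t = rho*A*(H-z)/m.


H - z = 2.274 m
t = 1.2 * 433.885 * 2.274 / 10.62 = 111.49 s

111.49 s


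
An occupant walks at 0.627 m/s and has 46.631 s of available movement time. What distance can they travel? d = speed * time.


d = 0.627 * 46.631 = 29.238 m

29.238 m


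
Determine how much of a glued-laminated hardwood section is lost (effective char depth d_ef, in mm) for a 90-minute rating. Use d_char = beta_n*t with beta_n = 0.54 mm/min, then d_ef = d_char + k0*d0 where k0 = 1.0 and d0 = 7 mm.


d_char = 0.54 * 90 = 48.6 mm
d_ef = 48.6 + 1.0*7 = 55.6 mm

55.6 mm


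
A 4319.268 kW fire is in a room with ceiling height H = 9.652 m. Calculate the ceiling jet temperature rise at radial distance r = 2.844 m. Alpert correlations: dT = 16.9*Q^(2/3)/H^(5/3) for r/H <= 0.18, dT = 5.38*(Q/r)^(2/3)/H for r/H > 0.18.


r/H = 2.844 / 9.652 = 0.29465
r/H > 0.18, so dT = 5.38*(Q/r)^(2/3)/H
Q/r = 1518.7
(Q/r)^(2/3) = 132.13
dT = 5.38 * 132.13 / 9.652 = 73.646 K

73.646 K


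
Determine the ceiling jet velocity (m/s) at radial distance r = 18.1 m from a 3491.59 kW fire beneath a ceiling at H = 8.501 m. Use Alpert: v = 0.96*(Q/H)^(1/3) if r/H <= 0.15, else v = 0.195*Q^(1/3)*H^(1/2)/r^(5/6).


r/H = 18.1 / 8.501 = 2.1292
r/H > 0.15, so v = 0.195*Q^(1/3)*H^(1/2)/r^(5/6)
Q^(1/3) = 15.171
H^(1/2) = 2.9156
r^(5/6) = 11.170
v = 0.195 * 15.171 * 2.9156 / 11.170 = 0.77217 m/s

0.77217 m/s


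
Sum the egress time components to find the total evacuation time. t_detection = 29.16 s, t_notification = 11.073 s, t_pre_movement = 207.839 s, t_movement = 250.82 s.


Total = 29.16 + 11.073 + 207.839 + 250.82 = 498.892 s

498.892 s


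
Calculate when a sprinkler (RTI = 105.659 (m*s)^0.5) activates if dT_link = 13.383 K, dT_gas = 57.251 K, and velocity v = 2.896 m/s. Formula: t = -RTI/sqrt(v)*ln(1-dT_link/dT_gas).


dT_link/dT_gas = 0.23376
ln(1 - 0.23376) = -0.26626
t = -105.659 / sqrt(2.896) * -0.26626 = 16.532 s

16.532 s


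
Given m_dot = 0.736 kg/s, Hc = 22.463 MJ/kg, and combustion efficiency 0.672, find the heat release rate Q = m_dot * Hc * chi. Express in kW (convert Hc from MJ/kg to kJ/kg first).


Hc = 22.463 MJ/kg = 22.463 * 1000 kJ/kg = 22463 kJ/kg
Q = 0.736 kg/s * 22463 kJ/kg * 0.672 = 11110 kW

11110 kW


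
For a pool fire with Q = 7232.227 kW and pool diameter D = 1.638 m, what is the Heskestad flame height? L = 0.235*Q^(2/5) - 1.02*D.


Q^(2/5) = 34.971
0.235 * Q^(2/5) = 8.2182
1.02 * D = 1.6708
L = 6.5474 m

6.5474 m


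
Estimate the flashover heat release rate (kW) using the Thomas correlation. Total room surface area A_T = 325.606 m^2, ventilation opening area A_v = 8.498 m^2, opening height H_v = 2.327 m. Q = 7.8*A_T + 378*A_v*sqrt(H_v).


7.8*A_T = 2539.7
sqrt(H_v) = 1.5255
378*A_v*sqrt(H_v) = 4900.1
Q = 2539.7 + 4900.1 = 7439.8 kW

7439.8 kW


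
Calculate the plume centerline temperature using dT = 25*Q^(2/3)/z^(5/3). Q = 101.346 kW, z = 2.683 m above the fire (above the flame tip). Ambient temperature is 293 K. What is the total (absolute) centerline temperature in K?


Q^(2/3) = 21.737
z^(5/3) = 5.1805
dT = 25 * 21.737 / 5.1805 = 104.90 K
T = 293 + 104.90 = 397.90 K

397.90 K


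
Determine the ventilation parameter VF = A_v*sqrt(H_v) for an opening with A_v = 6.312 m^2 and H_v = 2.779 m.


sqrt(H_v) = 1.6670
VF = 6.312 * 1.6670 = 10.522 m^(5/2)

10.522 m^(5/2)


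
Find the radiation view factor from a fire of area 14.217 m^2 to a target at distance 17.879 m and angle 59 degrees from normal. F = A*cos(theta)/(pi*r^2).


cos(59 deg) = 0.51504
pi*r^2 = 1004.2
F = 14.217 * 0.51504 / 1004.2 = 0.0072914

0.0072914


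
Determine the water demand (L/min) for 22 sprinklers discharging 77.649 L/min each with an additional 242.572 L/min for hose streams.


Sprinkler demand = 22 * 77.649 = 1708.278 L/min
Total = 1708.278 + 242.572 = 1950.85 L/min

1950.85 L/min


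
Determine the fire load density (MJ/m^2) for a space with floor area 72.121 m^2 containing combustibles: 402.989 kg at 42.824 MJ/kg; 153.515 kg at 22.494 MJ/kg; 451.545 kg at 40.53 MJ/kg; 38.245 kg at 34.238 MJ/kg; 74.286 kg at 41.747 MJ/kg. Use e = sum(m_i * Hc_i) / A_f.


Total energy = 402.989*42.824 + 153.515*22.494 + 451.545*40.53 + 38.245*34.238 + 74.286*41.747
= 17257.60 + 3453.166 + 18301.12 + 1309.432 + 3101.218
= 43422.54 MJ
e = 43422.54 / 72.121 = 602.08 MJ/m^2

602.08 MJ/m^2


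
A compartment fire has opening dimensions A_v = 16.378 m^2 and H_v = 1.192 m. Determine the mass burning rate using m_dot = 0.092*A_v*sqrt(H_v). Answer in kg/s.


sqrt(H_v) = 1.0918
m_dot = 0.092 * 16.378 * 1.0918 = 1.6451 kg/s

1.6451 kg/s


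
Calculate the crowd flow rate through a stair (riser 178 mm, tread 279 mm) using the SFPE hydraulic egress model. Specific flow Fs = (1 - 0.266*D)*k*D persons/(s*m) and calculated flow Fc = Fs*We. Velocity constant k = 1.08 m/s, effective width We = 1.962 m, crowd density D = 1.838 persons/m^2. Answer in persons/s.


1 - 0.266*D = 1 - 0.266*1.838 = 0.51109
Fs = 0.51109 * 1.08 * 1.838 = 1.0145 persons/(s*m)
Fc = 1.0145 * 1.962 = 1.9905 persons/s

1.9905 persons/s


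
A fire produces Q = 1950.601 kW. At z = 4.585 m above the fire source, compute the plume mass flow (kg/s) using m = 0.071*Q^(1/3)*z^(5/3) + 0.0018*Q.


Q^(1/3) = 12.495
z^(5/3) = 12.654
First term = 0.071 * 12.495 * 12.654 = 11.226
Second term = 0.0018 * 1950.601 = 3.5111
m = 14.737 kg/s

14.737 kg/s


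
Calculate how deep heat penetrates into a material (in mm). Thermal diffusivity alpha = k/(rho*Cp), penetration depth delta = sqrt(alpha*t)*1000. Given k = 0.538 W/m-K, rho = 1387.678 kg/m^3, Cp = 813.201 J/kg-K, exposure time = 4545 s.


alpha = 0.538 / (1387.678 * 813.201) = 4.7676e-07 m^2/s
alpha * t = 0.0021669
delta = sqrt(0.0021669) * 1000 = 46.549 mm

46.549 mm


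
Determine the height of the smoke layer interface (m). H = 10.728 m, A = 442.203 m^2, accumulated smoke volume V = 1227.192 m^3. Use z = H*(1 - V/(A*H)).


V/(A*H) = 0.25869
1 - 0.25869 = 0.74131
z = 10.728 * 0.74131 = 7.9528 m

7.9528 m


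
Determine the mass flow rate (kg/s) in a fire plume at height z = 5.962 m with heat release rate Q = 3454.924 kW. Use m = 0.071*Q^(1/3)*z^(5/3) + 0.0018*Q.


Q^(1/3) = 15.117
z^(5/3) = 19.603
First term = 0.071 * 15.117 * 19.603 = 21.041
Second term = 0.0018 * 3454.924 = 6.2189
m = 27.259 kg/s

27.259 kg/s


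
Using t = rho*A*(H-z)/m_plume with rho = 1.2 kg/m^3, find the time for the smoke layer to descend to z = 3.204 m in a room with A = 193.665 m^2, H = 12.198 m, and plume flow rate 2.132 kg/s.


H - z = 8.994 m
t = 1.2 * 193.665 * 8.994 / 2.132 = 980.39 s

980.39 s


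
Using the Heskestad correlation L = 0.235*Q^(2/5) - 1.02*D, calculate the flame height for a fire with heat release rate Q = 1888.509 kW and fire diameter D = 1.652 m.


Q^(2/5) = 20.438
0.235 * Q^(2/5) = 4.8030
1.02 * D = 1.6850
L = 3.1180 m

3.1180 m


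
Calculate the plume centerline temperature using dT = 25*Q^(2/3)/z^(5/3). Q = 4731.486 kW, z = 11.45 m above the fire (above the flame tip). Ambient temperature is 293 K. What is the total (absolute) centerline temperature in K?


Q^(2/3) = 281.84
z^(5/3) = 58.167
dT = 25 * 281.84 / 58.167 = 121.13 K
T = 293 + 121.13 = 414.13 K

414.13 K


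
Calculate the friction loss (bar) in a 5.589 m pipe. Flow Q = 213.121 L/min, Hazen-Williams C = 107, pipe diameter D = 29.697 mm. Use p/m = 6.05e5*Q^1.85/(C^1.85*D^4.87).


Q^1.85 = 20322
C^1.85 = 5680.2
D^4.87 = 1.4863e+07
p/m = 0.14563 bar/m
p_total = 0.14563 * 5.589 = 0.81391 bar

0.81391 bar


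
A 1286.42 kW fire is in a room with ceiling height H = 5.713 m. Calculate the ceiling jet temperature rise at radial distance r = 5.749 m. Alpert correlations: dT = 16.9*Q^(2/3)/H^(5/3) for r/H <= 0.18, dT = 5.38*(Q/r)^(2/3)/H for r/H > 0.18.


r/H = 5.749 / 5.713 = 1.0063
r/H > 0.18, so dT = 5.38*(Q/r)^(2/3)/H
Q/r = 223.76
(Q/r)^(2/3) = 36.858
dT = 5.38 * 36.858 / 5.713 = 34.709 K

34.709 K


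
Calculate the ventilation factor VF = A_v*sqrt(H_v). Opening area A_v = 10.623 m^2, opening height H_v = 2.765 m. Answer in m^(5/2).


sqrt(H_v) = 1.6628
VF = 10.623 * 1.6628 = 17.664 m^(5/2)

17.664 m^(5/2)


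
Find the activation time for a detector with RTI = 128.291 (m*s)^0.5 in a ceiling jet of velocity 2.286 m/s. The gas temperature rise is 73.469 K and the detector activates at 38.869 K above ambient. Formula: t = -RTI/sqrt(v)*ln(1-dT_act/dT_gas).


dT_act/dT_gas = 0.52905
ln(1 - 0.52905) = -0.75301
t = -128.291 / sqrt(2.286) * -0.75301 = 63.894 s

63.894 s


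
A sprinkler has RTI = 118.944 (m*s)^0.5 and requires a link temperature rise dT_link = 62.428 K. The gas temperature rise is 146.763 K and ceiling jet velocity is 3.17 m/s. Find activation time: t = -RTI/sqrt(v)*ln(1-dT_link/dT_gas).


dT_link/dT_gas = 0.42537
ln(1 - 0.42537) = -0.55402
t = -118.944 / sqrt(3.17) * -0.55402 = 37.012 s

37.012 s


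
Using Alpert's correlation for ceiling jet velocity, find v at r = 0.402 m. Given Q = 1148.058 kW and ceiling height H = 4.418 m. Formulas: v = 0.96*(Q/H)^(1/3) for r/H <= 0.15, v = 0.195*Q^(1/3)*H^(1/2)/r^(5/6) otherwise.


r/H = 0.402 / 4.418 = 0.090991
r/H <= 0.15, so v = 0.96*(Q/H)^(1/3)
Q/H = 259.86
(Q/H)^(1/3) = 6.3814
v = 0.96 * 6.3814 = 6.1261 m/s

6.1261 m/s


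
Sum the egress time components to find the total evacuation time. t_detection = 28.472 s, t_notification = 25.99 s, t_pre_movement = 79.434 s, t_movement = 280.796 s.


Total = 28.472 + 25.99 + 79.434 + 280.796 = 414.692 s

414.692 s


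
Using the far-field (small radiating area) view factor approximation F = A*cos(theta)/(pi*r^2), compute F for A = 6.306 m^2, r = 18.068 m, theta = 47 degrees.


cos(47 deg) = 0.68200
pi*r^2 = 1025.6
F = 6.306 * 0.68200 / 1025.6 = 0.0041934

0.0041934


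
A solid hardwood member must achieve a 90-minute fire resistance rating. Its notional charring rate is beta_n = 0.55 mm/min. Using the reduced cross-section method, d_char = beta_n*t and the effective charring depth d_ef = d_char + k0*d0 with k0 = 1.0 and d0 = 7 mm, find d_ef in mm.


d_char = 0.55 * 90 = 49.5 mm
d_ef = 49.5 + 1.0*7 = 56.5 mm

56.5 mm


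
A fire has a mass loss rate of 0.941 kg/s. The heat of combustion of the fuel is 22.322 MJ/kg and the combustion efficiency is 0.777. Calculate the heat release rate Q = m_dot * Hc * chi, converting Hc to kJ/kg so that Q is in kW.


Hc = 22.322 MJ/kg = 22.322 * 1000 kJ/kg = 22322 kJ/kg
Q = 0.941 kg/s * 22322 kJ/kg * 0.777 = 16321 kW

16321 kW


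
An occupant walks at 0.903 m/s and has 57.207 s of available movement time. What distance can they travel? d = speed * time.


d = 0.903 * 57.207 = 51.658 m

51.658 m


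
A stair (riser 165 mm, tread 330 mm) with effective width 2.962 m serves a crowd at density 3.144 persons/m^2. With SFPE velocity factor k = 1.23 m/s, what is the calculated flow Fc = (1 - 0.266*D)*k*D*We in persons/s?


1 - 0.266*D = 1 - 0.266*3.144 = 0.16370
Fs = 0.16370 * 1.23 * 3.144 = 0.63303 persons/(s*m)
Fc = 0.63303 * 2.962 = 1.8750 persons/s

1.8750 persons/s


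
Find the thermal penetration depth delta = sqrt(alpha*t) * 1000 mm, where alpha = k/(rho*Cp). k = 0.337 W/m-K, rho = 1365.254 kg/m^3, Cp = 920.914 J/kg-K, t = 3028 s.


alpha = 0.337 / (1365.254 * 920.914) = 2.6804e-07 m^2/s
alpha * t = 0.00081162
delta = sqrt(0.00081162) * 1000 = 28.489 mm

28.489 mm


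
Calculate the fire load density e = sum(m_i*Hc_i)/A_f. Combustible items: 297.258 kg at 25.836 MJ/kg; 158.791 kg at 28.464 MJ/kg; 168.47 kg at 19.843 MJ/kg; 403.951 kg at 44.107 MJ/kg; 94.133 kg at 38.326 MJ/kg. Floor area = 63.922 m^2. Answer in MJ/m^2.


Total energy = 297.258*25.836 + 158.791*28.464 + 168.47*19.843 + 403.951*44.107 + 94.133*38.326
= 7679.958 + 4519.827 + 3342.950 + 17817.07 + 3607.741
= 36967.54 MJ
e = 36967.54 / 63.922 = 578.32 MJ/m^2

578.32 MJ/m^2


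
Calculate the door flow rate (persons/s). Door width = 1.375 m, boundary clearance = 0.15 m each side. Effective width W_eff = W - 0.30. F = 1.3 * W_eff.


W_eff = 1.375 - 0.30 = 1.075 m
F = 1.3 * 1.075 = 1.3975 persons/s

1.3975 persons/s


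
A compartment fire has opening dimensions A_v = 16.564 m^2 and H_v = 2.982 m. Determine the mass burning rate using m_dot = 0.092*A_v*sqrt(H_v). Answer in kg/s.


sqrt(H_v) = 1.7268
m_dot = 0.092 * 16.564 * 1.7268 = 2.6315 kg/s

2.6315 kg/s


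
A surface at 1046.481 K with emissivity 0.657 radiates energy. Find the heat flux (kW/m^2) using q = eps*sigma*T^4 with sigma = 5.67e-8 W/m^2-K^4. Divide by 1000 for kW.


T^4 = 1.1993e+12
q = 0.657 * 5.67e-8 * 1.1993e+12 / 1000 = 44.676 kW/m^2

44.676 kW/m^2


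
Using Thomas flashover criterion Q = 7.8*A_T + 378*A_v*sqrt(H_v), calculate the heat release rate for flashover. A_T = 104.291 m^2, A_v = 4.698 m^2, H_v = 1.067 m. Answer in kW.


7.8*A_T = 813.47
sqrt(H_v) = 1.0330
378*A_v*sqrt(H_v) = 1834.4
Q = 813.47 + 1834.4 = 2647.8 kW

2647.8 kW


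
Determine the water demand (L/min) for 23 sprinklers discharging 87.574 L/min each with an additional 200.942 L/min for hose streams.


Sprinkler demand = 23 * 87.574 = 2014.202 L/min
Total = 2014.202 + 200.942 = 2215.144 L/min

2215.144 L/min


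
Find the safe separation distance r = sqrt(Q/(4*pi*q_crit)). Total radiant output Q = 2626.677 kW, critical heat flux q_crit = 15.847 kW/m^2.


4*pi*q_crit = 199.14
Q/(4*pi*q_crit) = 13.190
r = sqrt(13.190) = 3.6318 m

3.6318 m


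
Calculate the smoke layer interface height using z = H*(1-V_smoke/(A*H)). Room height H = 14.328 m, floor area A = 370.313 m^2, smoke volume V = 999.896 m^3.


V/(A*H) = 0.18845
1 - 0.18845 = 0.81155
z = 14.328 * 0.81155 = 11.628 m

11.628 m


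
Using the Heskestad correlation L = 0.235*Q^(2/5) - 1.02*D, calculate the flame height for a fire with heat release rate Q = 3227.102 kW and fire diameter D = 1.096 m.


Q^(2/5) = 25.324
0.235 * Q^(2/5) = 5.9510
1.02 * D = 1.1179
L = 4.8331 m

4.8331 m


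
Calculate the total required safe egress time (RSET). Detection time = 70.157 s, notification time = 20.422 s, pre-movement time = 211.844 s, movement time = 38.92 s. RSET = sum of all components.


Total = 70.157 + 20.422 + 211.844 + 38.92 = 341.343 s

341.343 s


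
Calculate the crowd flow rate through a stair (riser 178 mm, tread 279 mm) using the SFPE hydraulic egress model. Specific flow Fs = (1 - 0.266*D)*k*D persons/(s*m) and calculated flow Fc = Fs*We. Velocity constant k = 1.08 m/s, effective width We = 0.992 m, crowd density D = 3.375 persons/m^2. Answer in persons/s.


1 - 0.266*D = 1 - 0.266*3.375 = 0.10225
Fs = 0.10225 * 1.08 * 3.375 = 0.37270 persons/(s*m)
Fc = 0.37270 * 0.992 = 0.36972 persons/s

0.36972 persons/s


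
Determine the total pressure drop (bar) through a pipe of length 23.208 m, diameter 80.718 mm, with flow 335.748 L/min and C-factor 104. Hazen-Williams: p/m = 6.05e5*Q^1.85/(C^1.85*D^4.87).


Q^1.85 = 47111
C^1.85 = 5389.0
D^4.87 = 1.9362e+09
p/m = 0.0027316 bar/m
p_total = 0.0027316 * 23.208 = 0.063396 bar

0.063396 bar


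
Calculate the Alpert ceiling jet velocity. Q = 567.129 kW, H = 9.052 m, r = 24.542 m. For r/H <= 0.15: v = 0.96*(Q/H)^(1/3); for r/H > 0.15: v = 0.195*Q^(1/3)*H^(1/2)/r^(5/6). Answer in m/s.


r/H = 24.542 / 9.052 = 2.7112
r/H > 0.15, so v = 0.195*Q^(1/3)*H^(1/2)/r^(5/6)
Q^(1/3) = 8.2774
H^(1/2) = 3.0087
r^(5/6) = 14.397
v = 0.195 * 8.2774 * 3.0087 / 14.397 = 0.33732 m/s

0.33732 m/s


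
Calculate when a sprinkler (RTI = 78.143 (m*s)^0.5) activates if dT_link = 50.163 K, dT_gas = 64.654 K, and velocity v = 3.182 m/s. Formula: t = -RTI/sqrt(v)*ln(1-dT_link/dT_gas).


dT_link/dT_gas = 0.77587
ln(1 - 0.77587) = -1.4955
t = -78.143 / sqrt(3.182) * -1.4955 = 65.514 s

65.514 s


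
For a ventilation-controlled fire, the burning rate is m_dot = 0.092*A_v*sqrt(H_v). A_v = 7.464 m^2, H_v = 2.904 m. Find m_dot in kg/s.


sqrt(H_v) = 1.7041
m_dot = 0.092 * 7.464 * 1.7041 = 1.1702 kg/s

1.1702 kg/s


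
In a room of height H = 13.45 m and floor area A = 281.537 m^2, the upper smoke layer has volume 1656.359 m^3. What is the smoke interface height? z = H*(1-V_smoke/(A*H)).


V/(A*H) = 0.43742
1 - 0.43742 = 0.56258
z = 13.45 * 0.56258 = 7.5667 m

7.5667 m


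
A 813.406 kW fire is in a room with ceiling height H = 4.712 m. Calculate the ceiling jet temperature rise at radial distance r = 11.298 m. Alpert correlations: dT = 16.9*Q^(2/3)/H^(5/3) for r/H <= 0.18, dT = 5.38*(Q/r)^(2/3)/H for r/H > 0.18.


r/H = 11.298 / 4.712 = 2.3977
r/H > 0.18, so dT = 5.38*(Q/r)^(2/3)/H
Q/r = 71.996
(Q/r)^(2/3) = 17.306
dT = 5.38 * 17.306 / 4.712 = 19.760 K

19.760 K


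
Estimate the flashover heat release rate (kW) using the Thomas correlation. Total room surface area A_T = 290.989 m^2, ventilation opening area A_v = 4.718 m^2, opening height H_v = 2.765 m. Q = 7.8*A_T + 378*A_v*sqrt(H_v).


7.8*A_T = 2269.7
sqrt(H_v) = 1.6628
378*A_v*sqrt(H_v) = 2965.5
Q = 2269.7 + 2965.5 = 5235.2 kW

5235.2 kW


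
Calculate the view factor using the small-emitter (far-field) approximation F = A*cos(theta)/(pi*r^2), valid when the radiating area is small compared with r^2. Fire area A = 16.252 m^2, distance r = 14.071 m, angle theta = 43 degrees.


cos(43 deg) = 0.73135
pi*r^2 = 622.01
F = 16.252 * 0.73135 / 622.01 = 0.019109

0.019109


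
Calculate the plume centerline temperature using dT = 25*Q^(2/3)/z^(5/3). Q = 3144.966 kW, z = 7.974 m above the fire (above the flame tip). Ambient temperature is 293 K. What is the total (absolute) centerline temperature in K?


Q^(2/3) = 214.66
z^(5/3) = 31.827
dT = 25 * 214.66 / 31.827 = 168.61 K
T = 293 + 168.61 = 461.61 K

461.61 K


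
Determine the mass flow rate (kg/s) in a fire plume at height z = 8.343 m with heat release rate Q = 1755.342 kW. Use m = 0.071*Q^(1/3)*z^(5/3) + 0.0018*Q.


Q^(1/3) = 12.063
z^(5/3) = 34.319
First term = 0.071 * 12.063 * 34.319 = 29.393
Second term = 0.0018 * 1755.342 = 3.1596
m = 32.553 kg/s

32.553 kg/s


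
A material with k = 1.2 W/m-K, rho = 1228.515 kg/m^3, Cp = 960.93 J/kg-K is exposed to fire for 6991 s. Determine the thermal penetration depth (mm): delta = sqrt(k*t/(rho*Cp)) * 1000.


alpha = 1.2 / (1228.515 * 960.93) = 1.0165e-06 m^2/s
alpha * t = 0.0071064
delta = sqrt(0.0071064) * 1000 = 84.299 mm

84.299 mm


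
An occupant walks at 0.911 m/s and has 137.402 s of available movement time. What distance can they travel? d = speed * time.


d = 0.911 * 137.402 = 125.17 m

125.17 m


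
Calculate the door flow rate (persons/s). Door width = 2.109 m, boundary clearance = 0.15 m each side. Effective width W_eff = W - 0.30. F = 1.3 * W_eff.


W_eff = 2.109 - 0.30 = 1.809 m
F = 1.3 * 1.809 = 2.3517 persons/s

2.3517 persons/s


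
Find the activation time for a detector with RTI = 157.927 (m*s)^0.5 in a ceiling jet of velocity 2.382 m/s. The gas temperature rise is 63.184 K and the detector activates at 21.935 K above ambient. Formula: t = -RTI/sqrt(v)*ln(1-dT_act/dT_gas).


dT_act/dT_gas = 0.34716
ln(1 - 0.34716) = -0.42642
t = -157.927 / sqrt(2.382) * -0.42642 = 43.634 s

43.634 s


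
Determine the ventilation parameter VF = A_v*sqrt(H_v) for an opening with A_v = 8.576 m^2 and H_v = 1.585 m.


sqrt(H_v) = 1.2590
VF = 8.576 * 1.2590 = 10.797 m^(5/2)

10.797 m^(5/2)


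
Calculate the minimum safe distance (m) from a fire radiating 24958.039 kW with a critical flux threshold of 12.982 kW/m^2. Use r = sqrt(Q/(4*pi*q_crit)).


4*pi*q_crit = 163.14
Q/(4*pi*q_crit) = 152.99
r = sqrt(152.99) = 12.369 m

12.369 m


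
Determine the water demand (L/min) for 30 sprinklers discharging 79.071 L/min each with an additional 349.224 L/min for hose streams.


Sprinkler demand = 30 * 79.071 = 2372.13 L/min
Total = 2372.13 + 349.224 = 2721.354 L/min

2721.354 L/min


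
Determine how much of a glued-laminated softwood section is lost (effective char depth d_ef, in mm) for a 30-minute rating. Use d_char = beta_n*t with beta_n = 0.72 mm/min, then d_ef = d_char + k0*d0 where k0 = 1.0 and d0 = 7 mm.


d_char = 0.72 * 30 = 21.6 mm
d_ef = 21.6 + 1.0*7 = 28.6 mm

28.6 mm


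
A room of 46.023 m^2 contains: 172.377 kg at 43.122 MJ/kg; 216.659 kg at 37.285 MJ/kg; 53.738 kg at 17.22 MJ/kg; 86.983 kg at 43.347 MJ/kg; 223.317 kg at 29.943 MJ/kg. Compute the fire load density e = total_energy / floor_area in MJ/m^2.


Total energy = 172.377*43.122 + 216.659*37.285 + 53.738*17.22 + 86.983*43.347 + 223.317*29.943
= 7433.241 + 8078.131 + 925.3684 + 3770.452 + 6686.781
= 26893.97 MJ
e = 26893.97 / 46.023 = 584.36 MJ/m^2

584.36 MJ/m^2


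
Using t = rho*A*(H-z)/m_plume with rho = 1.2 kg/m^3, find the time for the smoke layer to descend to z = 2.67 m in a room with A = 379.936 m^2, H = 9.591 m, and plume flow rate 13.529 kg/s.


H - z = 6.921 m
t = 1.2 * 379.936 * 6.921 / 13.529 = 233.24 s

233.24 s


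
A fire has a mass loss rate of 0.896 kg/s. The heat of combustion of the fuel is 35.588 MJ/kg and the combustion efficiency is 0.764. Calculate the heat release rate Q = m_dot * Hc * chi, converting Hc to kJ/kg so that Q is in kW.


Hc = 35.588 MJ/kg = 35.588 * 1000 kJ/kg = 35588 kJ/kg
Q = 0.896 kg/s * 35588 kJ/kg * 0.764 = 24362 kW

24362 kW


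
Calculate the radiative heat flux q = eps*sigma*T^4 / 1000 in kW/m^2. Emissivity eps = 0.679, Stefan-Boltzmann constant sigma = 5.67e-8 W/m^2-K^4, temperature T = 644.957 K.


T^4 = 1.7303e+11
q = 0.679 * 5.67e-8 * 1.7303e+11 / 1000 = 6.6616 kW/m^2

6.6616 kW/m^2


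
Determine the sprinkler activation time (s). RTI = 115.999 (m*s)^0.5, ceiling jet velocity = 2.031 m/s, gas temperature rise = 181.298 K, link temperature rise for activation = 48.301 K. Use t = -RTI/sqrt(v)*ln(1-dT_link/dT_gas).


dT_link/dT_gas = 0.26642
ln(1 - 0.26642) = -0.30982
t = -115.999 / sqrt(2.031) * -0.30982 = 25.218 s

25.218 s


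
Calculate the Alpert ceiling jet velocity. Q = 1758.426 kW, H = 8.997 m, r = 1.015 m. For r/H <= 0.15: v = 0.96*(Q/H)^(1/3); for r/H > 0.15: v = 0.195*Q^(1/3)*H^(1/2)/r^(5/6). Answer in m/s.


r/H = 1.015 / 8.997 = 0.11282
r/H <= 0.15, so v = 0.96*(Q/H)^(1/3)
Q/H = 195.45
(Q/H)^(1/3) = 5.8033
v = 0.96 * 5.8033 = 5.5712 m/s

5.5712 m/s


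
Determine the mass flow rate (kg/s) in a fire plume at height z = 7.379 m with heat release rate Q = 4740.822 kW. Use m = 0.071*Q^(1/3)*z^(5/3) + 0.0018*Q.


Q^(1/3) = 16.799
z^(5/3) = 27.968
First term = 0.071 * 16.799 * 27.968 = 33.358
Second term = 0.0018 * 4740.822 = 8.5335
m = 41.892 kg/s

41.892 kg/s


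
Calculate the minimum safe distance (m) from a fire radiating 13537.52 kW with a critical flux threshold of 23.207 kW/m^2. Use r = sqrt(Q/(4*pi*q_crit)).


4*pi*q_crit = 291.63
Q/(4*pi*q_crit) = 46.421
r = sqrt(46.421) = 6.8133 m

6.8133 m


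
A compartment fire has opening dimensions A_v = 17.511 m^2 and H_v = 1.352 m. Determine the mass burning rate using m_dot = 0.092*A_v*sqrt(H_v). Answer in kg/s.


sqrt(H_v) = 1.1628
m_dot = 0.092 * 17.511 * 1.1628 = 1.8732 kg/s

1.8732 kg/s


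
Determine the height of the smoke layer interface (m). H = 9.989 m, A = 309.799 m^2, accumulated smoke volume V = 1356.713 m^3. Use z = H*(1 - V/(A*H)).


V/(A*H) = 0.43842
1 - 0.43842 = 0.56158
z = 9.989 * 0.56158 = 5.6097 m

5.6097 m


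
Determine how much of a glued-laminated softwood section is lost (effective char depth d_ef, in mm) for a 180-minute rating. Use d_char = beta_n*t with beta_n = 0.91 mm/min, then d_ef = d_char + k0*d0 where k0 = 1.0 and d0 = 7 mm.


d_char = 0.91 * 180 = 163.8 mm
d_ef = 163.8 + 1.0*7 = 170.8 mm

170.8 mm


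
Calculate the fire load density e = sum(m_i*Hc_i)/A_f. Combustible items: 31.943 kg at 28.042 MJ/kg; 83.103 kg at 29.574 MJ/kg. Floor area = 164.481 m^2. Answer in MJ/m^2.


Total energy = 31.943*28.042 + 83.103*29.574
= 895.7456 + 2457.688
= 3353.434 MJ
e = 3353.434 / 164.481 = 20.388 MJ/m^2

20.388 MJ/m^2


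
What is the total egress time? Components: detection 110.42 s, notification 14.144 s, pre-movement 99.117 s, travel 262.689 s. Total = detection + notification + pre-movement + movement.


Total = 110.42 + 14.144 + 99.117 + 262.689 = 486.37 s

486.37 s


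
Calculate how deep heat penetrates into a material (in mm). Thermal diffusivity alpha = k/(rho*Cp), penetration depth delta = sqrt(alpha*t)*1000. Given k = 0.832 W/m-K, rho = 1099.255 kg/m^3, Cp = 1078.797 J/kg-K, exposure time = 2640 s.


alpha = 0.832 / (1099.255 * 1078.797) = 7.0159e-07 m^2/s
alpha * t = 0.0018522
delta = sqrt(0.0018522) * 1000 = 43.037 mm

43.037 mm


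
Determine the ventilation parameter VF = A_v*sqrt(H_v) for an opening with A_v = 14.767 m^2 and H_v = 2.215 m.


sqrt(H_v) = 1.4883
VF = 14.767 * 1.4883 = 21.978 m^(5/2)

21.978 m^(5/2)


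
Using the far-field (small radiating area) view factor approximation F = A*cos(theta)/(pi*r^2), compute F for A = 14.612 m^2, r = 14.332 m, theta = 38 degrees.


cos(38 deg) = 0.78801
pi*r^2 = 645.30
F = 14.612 * 0.78801 / 645.30 = 0.017843

0.017843


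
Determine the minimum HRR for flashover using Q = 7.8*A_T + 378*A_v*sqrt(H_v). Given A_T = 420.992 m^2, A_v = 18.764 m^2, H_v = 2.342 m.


7.8*A_T = 3283.7
sqrt(H_v) = 1.5304
378*A_v*sqrt(H_v) = 10855
Q = 3283.7 + 10855 = 14138 kW

14138 kW


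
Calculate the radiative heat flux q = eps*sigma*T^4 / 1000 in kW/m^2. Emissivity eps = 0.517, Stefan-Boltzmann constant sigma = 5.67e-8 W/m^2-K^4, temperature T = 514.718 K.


T^4 = 7.0190e+10
q = 0.517 * 5.67e-8 * 7.0190e+10 / 1000 = 2.0576 kW/m^2

2.0576 kW/m^2


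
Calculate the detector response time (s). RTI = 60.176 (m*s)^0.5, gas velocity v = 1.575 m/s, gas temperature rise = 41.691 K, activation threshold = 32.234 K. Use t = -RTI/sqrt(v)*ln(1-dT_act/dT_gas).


dT_act/dT_gas = 0.77316
ln(1 - 0.77316) = -1.4835
t = -60.176 / sqrt(1.575) * -1.4835 = 71.134 s

71.134 s


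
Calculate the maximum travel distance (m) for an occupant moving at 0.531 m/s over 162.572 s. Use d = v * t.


d = 0.531 * 162.572 = 86.326 m

86.326 m


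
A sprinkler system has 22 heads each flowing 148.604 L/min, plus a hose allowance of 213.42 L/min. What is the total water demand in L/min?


Sprinkler demand = 22 * 148.604 = 3269.288 L/min
Total = 3269.288 + 213.42 = 3482.708 L/min

3482.708 L/min


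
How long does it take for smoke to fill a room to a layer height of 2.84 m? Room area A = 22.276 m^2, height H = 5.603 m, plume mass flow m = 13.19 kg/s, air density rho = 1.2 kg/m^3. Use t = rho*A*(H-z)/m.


H - z = 2.763 m
t = 1.2 * 22.276 * 2.763 / 13.19 = 5.5996 s

5.5996 s


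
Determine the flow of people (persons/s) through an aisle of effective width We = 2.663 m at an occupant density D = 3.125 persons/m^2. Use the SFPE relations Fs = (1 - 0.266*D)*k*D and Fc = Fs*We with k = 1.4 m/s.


1 - 0.266*D = 1 - 0.266*3.125 = 0.16875
Fs = 0.16875 * 1.4 * 3.125 = 0.73828 persons/(s*m)
Fc = 0.73828 * 2.663 = 1.9660 persons/s

1.9660 persons/s


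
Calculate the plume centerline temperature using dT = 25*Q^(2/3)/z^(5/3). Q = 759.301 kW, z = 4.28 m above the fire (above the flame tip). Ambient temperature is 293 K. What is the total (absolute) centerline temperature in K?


Q^(2/3) = 83.229
z^(5/3) = 11.283
dT = 25 * 83.229 / 11.283 = 184.42 K
T = 293 + 184.42 = 477.42 K

477.42 K


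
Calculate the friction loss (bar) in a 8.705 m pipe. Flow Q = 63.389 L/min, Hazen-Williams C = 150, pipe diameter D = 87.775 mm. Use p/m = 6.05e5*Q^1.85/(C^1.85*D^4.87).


Q^1.85 = 2156.4
C^1.85 = 10611
D^4.87 = 2.9122e+09
p/m = 4.2218e-05 bar/m
p_total = 4.2218e-05 * 8.705 = 0.00036751 bar

0.00036751 bar


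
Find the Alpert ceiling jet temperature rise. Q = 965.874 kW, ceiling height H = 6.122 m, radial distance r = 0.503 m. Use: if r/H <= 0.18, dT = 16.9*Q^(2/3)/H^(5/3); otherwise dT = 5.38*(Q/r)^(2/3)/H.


r/H = 0.503 / 6.122 = 0.082163
r/H <= 0.18, so dT = 16.9*Q^(2/3)/H^(5/3)
Q^(2/3) = 97.712
H^(5/3) = 20.487
dT = 16.9 * 97.712 / 20.487 = 80.602 K

80.602 K


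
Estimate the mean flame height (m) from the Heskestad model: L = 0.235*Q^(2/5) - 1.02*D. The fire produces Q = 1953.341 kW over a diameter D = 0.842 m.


Q^(2/5) = 20.716
0.235 * Q^(2/5) = 4.8683
1.02 * D = 0.85884
L = 4.0095 m

4.0095 m


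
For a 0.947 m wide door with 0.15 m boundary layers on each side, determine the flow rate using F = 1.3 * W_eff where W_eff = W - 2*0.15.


W_eff = 0.947 - 0.30 = 0.647 m
F = 1.3 * 0.647 = 0.84110 persons/s

0.84110 persons/s


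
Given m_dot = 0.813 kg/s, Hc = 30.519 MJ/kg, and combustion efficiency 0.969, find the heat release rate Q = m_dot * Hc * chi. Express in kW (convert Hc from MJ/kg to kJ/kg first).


Hc = 30.519 MJ/kg = 30.519 * 1000 kJ/kg = 30519 kJ/kg
Q = 0.813 kg/s * 30519 kJ/kg * 0.969 = 24043 kW

24043 kW


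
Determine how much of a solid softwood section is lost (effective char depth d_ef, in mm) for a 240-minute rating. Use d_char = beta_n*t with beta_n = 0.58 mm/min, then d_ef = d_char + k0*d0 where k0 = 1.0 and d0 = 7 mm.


d_char = 0.58 * 240 = 139.2 mm
d_ef = 139.2 + 1.0*7 = 146.2 mm

146.2 mm


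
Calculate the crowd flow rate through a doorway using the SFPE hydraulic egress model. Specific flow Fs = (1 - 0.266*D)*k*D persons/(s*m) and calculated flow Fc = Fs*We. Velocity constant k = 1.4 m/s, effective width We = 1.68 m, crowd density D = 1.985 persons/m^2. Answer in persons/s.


1 - 0.266*D = 1 - 0.266*1.985 = 0.47199
Fs = 0.47199 * 1.4 * 1.985 = 1.3117 persons/(s*m)
Fc = 1.3117 * 1.68 = 2.2036 persons/s

2.2036 persons/s


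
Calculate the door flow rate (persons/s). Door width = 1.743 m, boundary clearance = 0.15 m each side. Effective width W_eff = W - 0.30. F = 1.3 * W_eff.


W_eff = 1.743 - 0.30 = 1.443 m
F = 1.3 * 1.443 = 1.8759 persons/s

1.8759 persons/s


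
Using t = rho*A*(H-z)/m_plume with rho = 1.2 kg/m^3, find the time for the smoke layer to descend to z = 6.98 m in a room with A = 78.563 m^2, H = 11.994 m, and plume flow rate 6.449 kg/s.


H - z = 5.014 m
t = 1.2 * 78.563 * 5.014 / 6.449 = 73.298 s

73.298 s


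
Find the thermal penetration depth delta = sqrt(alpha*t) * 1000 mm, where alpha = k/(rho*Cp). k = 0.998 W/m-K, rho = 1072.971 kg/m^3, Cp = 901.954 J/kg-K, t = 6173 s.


alpha = 0.998 / (1072.971 * 901.954) = 1.0312e-06 m^2/s
alpha * t = 0.0063658
delta = sqrt(0.0063658) * 1000 = 79.786 mm

79.786 mm


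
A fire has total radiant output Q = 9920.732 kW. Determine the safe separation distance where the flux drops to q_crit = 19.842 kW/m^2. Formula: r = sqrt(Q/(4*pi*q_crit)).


4*pi*q_crit = 249.34
Q/(4*pi*q_crit) = 39.788
r = sqrt(39.788) = 6.3077 m

6.3077 m


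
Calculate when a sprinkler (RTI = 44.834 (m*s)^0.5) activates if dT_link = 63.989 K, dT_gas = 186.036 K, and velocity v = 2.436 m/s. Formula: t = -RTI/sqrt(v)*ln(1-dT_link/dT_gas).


dT_link/dT_gas = 0.34396
ln(1 - 0.34396) = -0.42153
t = -44.834 / sqrt(2.436) * -0.42153 = 12.109 s

12.109 s


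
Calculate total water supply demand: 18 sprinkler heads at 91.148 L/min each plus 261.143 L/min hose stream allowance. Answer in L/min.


Sprinkler demand = 18 * 91.148 = 1640.664 L/min
Total = 1640.664 + 261.143 = 1901.807 L/min

1901.807 L/min


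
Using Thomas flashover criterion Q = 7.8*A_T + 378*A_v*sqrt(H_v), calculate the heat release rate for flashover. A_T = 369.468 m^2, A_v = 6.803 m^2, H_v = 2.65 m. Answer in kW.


7.8*A_T = 2881.9
sqrt(H_v) = 1.6279
378*A_v*sqrt(H_v) = 4186.2
Q = 2881.9 + 4186.2 = 7068.0 kW

7068.0 kW


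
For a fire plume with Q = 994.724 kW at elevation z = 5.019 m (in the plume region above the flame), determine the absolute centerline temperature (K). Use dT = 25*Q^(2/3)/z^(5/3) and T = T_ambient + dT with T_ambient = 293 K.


Q^(2/3) = 99.648
z^(5/3) = 14.713
dT = 25 * 99.648 / 14.713 = 169.32 K
T = 293 + 169.32 = 462.32 K

462.32 K


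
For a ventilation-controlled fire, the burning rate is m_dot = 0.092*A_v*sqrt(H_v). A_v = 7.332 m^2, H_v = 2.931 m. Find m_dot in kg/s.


sqrt(H_v) = 1.7120
m_dot = 0.092 * 7.332 * 1.7120 = 1.1548 kg/s

1.1548 kg/s


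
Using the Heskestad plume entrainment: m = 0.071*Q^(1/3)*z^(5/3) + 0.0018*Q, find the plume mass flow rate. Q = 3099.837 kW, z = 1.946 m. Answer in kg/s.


Q^(1/3) = 14.581
z^(5/3) = 3.0332
First term = 0.071 * 14.581 * 3.0332 = 3.1401
Second term = 0.0018 * 3099.837 = 5.5797
m = 8.7198 kg/s

8.7198 kg/s


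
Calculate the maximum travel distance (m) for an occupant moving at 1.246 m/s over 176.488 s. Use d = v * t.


d = 1.246 * 176.488 = 219.90 m

219.90 m


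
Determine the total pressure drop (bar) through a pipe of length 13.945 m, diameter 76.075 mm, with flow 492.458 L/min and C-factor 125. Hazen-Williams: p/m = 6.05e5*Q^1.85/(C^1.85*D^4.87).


Q^1.85 = 95694
C^1.85 = 7573.3
D^4.87 = 1.4509e+09
p/m = 0.0052687 bar/m
p_total = 0.0052687 * 13.945 = 0.073473 bar

0.073473 bar


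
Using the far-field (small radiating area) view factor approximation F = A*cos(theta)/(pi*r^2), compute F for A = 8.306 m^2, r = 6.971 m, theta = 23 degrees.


cos(23 deg) = 0.92050
pi*r^2 = 152.67
F = 8.306 * 0.92050 / 152.67 = 0.050082

0.050082


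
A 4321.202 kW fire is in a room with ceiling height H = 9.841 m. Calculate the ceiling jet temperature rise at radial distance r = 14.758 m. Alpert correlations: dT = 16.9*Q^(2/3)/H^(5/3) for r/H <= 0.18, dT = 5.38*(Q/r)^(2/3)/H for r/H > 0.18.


r/H = 14.758 / 9.841 = 1.4996
r/H > 0.18, so dT = 5.38*(Q/r)^(2/3)/H
Q/r = 292.80
(Q/r)^(2/3) = 44.095
dT = 5.38 * 44.095 / 9.841 = 24.106 K

24.106 K


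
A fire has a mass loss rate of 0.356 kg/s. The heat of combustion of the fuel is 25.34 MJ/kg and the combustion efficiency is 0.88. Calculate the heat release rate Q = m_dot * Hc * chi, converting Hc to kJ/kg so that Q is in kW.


Hc = 25.34 MJ/kg = 25.34 * 1000 kJ/kg = 25340 kJ/kg
Q = 0.356 kg/s * 25340 kJ/kg * 0.88 = 7938.5 kW

7938.5 kW


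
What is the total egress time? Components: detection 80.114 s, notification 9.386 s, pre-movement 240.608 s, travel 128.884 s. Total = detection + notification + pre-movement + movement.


Total = 80.114 + 9.386 + 240.608 + 128.884 = 458.992 s

458.992 s


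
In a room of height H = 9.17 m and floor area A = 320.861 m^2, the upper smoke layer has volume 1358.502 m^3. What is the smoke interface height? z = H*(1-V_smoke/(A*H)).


V/(A*H) = 0.46172
1 - 0.46172 = 0.53828
z = 9.17 * 0.53828 = 4.9361 m

4.9361 m


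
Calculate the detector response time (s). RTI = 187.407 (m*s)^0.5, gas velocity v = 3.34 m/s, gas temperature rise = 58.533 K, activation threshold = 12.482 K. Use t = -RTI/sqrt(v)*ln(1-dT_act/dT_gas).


dT_act/dT_gas = 0.21325
ln(1 - 0.21325) = -0.23984
t = -187.407 / sqrt(3.34) * -0.23984 = 24.594 s

24.594 s


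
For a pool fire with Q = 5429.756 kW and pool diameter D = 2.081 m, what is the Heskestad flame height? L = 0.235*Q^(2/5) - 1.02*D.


Q^(2/5) = 31.183
0.235 * Q^(2/5) = 7.3279
1.02 * D = 2.1226
L = 5.2053 m

5.2053 m


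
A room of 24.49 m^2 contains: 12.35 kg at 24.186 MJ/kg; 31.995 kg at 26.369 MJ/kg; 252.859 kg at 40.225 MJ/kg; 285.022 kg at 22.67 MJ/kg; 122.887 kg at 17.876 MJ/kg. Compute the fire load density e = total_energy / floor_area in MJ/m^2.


Total energy = 12.35*24.186 + 31.995*26.369 + 252.859*40.225 + 285.022*22.67 + 122.887*17.876
= 298.6971 + 843.6762 + 10171.25 + 6461.449 + 2196.728
= 19971.80 MJ
e = 19971.80 / 24.49 = 815.51 MJ/m^2

815.51 MJ/m^2


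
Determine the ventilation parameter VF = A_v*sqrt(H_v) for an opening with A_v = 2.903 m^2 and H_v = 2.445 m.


sqrt(H_v) = 1.5636
VF = 2.903 * 1.5636 = 4.5393 m^(5/2)

4.5393 m^(5/2)


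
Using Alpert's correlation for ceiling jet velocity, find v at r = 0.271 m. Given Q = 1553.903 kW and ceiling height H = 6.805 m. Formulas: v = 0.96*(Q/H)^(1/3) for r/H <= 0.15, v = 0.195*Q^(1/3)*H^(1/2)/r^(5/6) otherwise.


r/H = 0.271 / 6.805 = 0.039824
r/H <= 0.15, so v = 0.96*(Q/H)^(1/3)
Q/H = 228.35
(Q/H)^(1/3) = 6.1122
v = 0.96 * 6.1122 = 5.8677 m/s

5.8677 m/s


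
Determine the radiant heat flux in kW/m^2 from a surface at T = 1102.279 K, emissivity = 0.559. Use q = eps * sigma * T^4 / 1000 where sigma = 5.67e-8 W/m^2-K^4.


T^4 = 1.4763e+12
q = 0.559 * 5.67e-8 * 1.4763e+12 / 1000 = 46.791 kW/m^2

46.791 kW/m^2
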